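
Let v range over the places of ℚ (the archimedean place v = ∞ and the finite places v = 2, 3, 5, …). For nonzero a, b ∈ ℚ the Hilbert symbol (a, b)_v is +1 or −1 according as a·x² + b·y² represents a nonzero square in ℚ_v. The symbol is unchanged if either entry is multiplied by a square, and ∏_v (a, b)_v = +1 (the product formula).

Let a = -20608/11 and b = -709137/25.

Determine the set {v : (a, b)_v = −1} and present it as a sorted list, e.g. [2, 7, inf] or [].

[7, 13, 23, inf]

(a, b) ≡ (-3542, -78793) mod (ℚ^×)²; places V = {2, 3, 5, 7, 11, 13, 19, 23, 29, ∞}.
(a,b)_19: α=0, u≡11; β=1, v≡2 (mod 19); (11|19)=+1, (2|19)=-1; sign (−1)^0·+1^1·-1^0 = +1.
(a,b)_7: α=1, u≡6; β=0, v≡3 (mod 7); (6|7)=-1, (3|7)=-1; sign (−1)^0·-1^0·-1^1 = -1.
(a,b)_29: α=0, u≡1; β=1, v≡16 (mod 29); (1|29)=+1, (16|29)=+1; sign (−1)^0·+1^1·+1^0 = +1.
(a,b)_3: α=0, u≡1; β=2, v≡2 (mod 3); (1|3)=+1, (2|3)=-1; sign (−1)^0·+1^2·-1^0 = +1.
(a,b)_2: α=7, β=0; u≡5, v≡7 (mod 8); ε(u)ε(v)=0·1, αω(v)=7·0, βω(u)=0·1; sum ≡ 0  ⇒  +1.
(a,b)_11: α=-1, u≡6; β=1, v≡5 (mod 11); (6|11)=-1, (5|11)=+1; sign (−1)^1·-1^1·+1^-1 = +1.
(a,b)_∞: sgn(-3542)=−, sgn(-78793)=−, so -1.
(a,b)_5: α=0, u≡2; β=-2, v≡3 (mod 5); (2|5)=-1, (3|5)=-1; sign (−1)^0·-1^-2·-1^0 = +1.
(a,b)_13: α=0, u≡8; β=1, v≡1 (mod 13); (8|13)=-1, (1|13)=+1; sign (−1)^0·-1^1·+1^0 = -1.
(a,b)_23: α=1, u≡21; β=0, v≡11 (mod 23); (21|23)=-1, (11|23)=-1; sign (−1)^0·-1^0·-1^1 = -1.
|Ram(-3542, -78793)| = 4, even; anisotropic at {7, 13, 23, ∞}.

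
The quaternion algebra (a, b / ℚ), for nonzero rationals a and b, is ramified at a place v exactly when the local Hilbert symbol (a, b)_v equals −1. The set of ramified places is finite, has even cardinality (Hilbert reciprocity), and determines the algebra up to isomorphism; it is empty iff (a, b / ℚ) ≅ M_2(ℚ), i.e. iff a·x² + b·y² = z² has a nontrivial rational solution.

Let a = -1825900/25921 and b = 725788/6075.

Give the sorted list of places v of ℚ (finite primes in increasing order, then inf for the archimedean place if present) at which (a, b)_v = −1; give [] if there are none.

[3, 19]

(a, b) ≡ (-19, 21) mod (ℚ^×)²; places V = {2, 3, 5, 7, 19, 23, 31, ∞}.
(a,b)_31: α=2, u≡23; β=0, v≡15 (mod 31); (23|31)=-1, (15|31)=-1; sign (−1)^0·-1^0·-1^2 = +1.
(a,b)_3: α=0, u≡2; β=-5, v≡1 (mod 3); (2|3)=-1, (1|3)=+1; sign (−1)^0·-1^-5·+1^0 = -1.
(a,b)_19: α=1, u≡8; β=0, v≡10 (mod 19); (8|19)=-1, (10|19)=-1; sign (−1)^0·-1^0·-1^1 = -1.
(a,b)_5: α=2, u≡4; β=-2, v≡1 (mod 5); (4|5)=+1, (1|5)=+1; sign (−1)^0·+1^-2·+1^2 = +1.
(a,b)_7: α=-2, u≡2; β=3, v≡5 (mod 7); (2|7)=+1, (5|7)=-1; sign (−1)^0·+1^3·-1^-2 = +1.
(a,b)_∞: sgn(-19)=−, sgn(21)=+, so +1.
(a,b)_2: α=2, β=2; u≡5, v≡5 (mod 8); ε(u)ε(v)=0·0, αω(v)=2·1, βω(u)=2·1; sum ≡ 0  ⇒  +1.
(a,b)_23: α=-2, u≡8; β=2, v≡5 (mod 23); (8|23)=+1, (5|23)=-1; sign (−1)^0·+1^2·-1^-2 = +1.
|Ram(-19, 21)| = 2, even; anisotropic at {3, 19}.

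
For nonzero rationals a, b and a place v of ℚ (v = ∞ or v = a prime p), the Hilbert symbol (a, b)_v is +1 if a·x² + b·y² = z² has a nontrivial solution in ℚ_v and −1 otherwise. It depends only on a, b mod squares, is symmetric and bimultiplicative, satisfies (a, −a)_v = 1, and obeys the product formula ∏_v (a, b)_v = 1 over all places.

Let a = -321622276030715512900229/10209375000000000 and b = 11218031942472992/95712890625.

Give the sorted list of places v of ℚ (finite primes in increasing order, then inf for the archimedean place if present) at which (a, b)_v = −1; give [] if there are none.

Mod squares: a ≡ -13566, b ≡ 2. Check v ∈ {∞, 2, 3, 5, 7, 11, 13, 17, 19}.
v=17: a=17^3·(≡2), b=17^2·(≡1) mod 17; (2|17)=+1, (1|17)=+1; (−1)^{3·2·8}·(+1)^2·(+1)^3 = +1.
v=5: a=5^-14·(≡4), b=5^-10·(≡2) mod 5; (4|5)=+1, (2|5)=-1; (−1)^{-14·-10·2}·(+1)^-10·(-1)^-14 = +1.
v=13: a=13^6·(≡7), b=13^4·(≡2) mod 13; (7|13)=-1, (2|13)=-1; (−1)^{6·4·6}·(-1)^4·(-1)^6 = +1.
v=2: v_2(a)=-9, v_2(b)=5; units ≡ 1, 1 (mod 8); ε·ε+αω+βω = 0·0+-9·0+5·0 ≡ 0  ⇒  (a,b)_2 = +1.
v=∞: -13566 < 0 and 2 > 0  ⇒  (a,b)_∞ = +1.
v=3: a=3^-3·(≡2), b=3^-4·(≡2) mod 3; (2|3)=-1, (2|3)=-1; (−1)^{-3·-4·1}·(-1)^-4·(-1)^-3 = -1.
v=19: a=19^3·(≡2), b=19^2·(≡14) mod 19; (2|19)=-1, (14|19)=-1; (−1)^{3·2·9}·(-1)^2·(-1)^3 = -1.
v=11: a=11^-2·(≡10), b=11^-2·(≡8) mod 11; (10|11)=-1, (8|11)=-1; (−1)^{-2·-2·5}·(-1)^-2·(-1)^-2 = +1.
v=7: a=7^11·(≡1), b=7^6·(≡2) mod 7; (1|7)=+1, (2|7)=+1; (−1)^{11·6·3}·(+1)^6·(+1)^11 = +1.
(-13566, 2 / ℚ) ramifies at {3, 19}: a division algebra.

[3, 19]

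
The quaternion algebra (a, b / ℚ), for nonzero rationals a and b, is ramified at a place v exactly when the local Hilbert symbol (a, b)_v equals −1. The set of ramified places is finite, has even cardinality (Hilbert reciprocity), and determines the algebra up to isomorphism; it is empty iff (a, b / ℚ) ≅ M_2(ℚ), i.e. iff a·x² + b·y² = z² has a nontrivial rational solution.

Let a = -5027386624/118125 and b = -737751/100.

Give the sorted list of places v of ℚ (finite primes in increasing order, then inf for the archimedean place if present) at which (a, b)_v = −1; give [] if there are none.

(a, b) ≡ (-223041, -399) mod (ℚ^×)²; places V = {2, 3, 5, 7, 13, 19, 43, ∞}.
(a,b)_5: α=-4, u≡4; β=-2, v≡1 (mod 5); (4|5)=+1, (1|5)=+1; sign (−1)^0·+1^-2·+1^-4 = +1.
(a,b)_13: α=1, u≡4; β=0, v≡10 (mod 13); (4|13)=+1, (10|13)=+1; sign (−1)^0·+1^0·+1^1 = +1.
(a,b)_7: α=-1, u≡4; β=1, v≡3 (mod 7); (4|7)=+1, (3|7)=-1; sign (−1)^1·+1^1·-1^-1 = +1.
(a,b)_43: α=3, u≡16; β=2, v≡36 (mod 43); (16|43)=+1, (36|43)=+1; sign (−1)^0·+1^2·+1^3 = +1.
(a,b)_3: α=-3, u≡2; β=1, v≡2 (mod 3); (2|3)=-1, (2|3)=-1; sign (−1)^1·-1^1·-1^-3 = -1.
(a,b)_2: α=8, β=-2; u≡7, v≡1 (mod 8); ε(u)ε(v)=1·0, αω(v)=8·0, βω(u)=-2·0; sum ≡ 0  ⇒  +1.
(a,b)_∞: sgn(-223041)=−, sgn(-399)=−, so -1.
(a,b)_19: α=1, u≡12; β=1, v≡9 (mod 19); (12|19)=-1, (9|19)=+1; sign (−1)^1·-1^1·+1^1 = +1.
(-223041, -399 / ℚ) ramifies at {3, ∞}: a division algebra.

[3, inf]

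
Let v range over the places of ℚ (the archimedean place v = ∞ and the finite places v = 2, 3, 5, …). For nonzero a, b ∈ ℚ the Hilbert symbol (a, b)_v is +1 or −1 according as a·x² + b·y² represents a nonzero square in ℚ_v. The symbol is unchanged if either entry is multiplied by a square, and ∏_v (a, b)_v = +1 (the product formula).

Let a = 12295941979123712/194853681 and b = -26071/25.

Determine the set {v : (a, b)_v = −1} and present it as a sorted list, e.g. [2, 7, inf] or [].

Mod squares: a ≡ 1547, b ≡ -31. Check v ∈ {∞, 2, 3, 5, 7, 11, 13, 17, 29, 31, 47}.
v=31: a=31^2·(≡25), b=31^1·(≡11) mod 31; (25|31)=+1, (11|31)=-1; (−1)^{2·1·15}·(+1)^1·(-1)^2 = +1.
v=17: a=17^1·(≡10), b=17^0·(≡3) mod 17; (10|17)=-1, (3|17)=-1; (−1)^{1·0·8}·(-1)^0·(-1)^1 = -1.
v=3: a=3^-6·(≡2), b=3^0·(≡2) mod 3; (2|3)=-1, (2|3)=-1; (−1)^{-6·0·1}·(-1)^0·(-1)^-6 = +1.
v=7: a=7^5·(≡1), b=7^0·(≡1) mod 7; (1|7)=+1, (1|7)=+1; (−1)^{5·0·3}·(+1)^0·(+1)^5 = +1.
v=∞: 1547 > 0 and -31 < 0  ⇒  (a,b)_∞ = +1.
v=29: a=29^2·(≡18), b=29^2·(≡15) mod 29; (18|29)=-1, (15|29)=-1; (−1)^{2·2·14}·(-1)^2·(-1)^2 = +1.
v=11: a=11^-2·(≡6), b=11^0·(≡7) mod 11; (6|11)=-1, (7|11)=-1; (−1)^{-2·0·5}·(-1)^0·(-1)^-2 = +1.
v=2: v_2(a)=12, v_2(b)=0; units ≡ 3, 1 (mod 8); ε·ε+αω+βω = 1·0+12·0+0·1 ≡ 0  ⇒  (a,b)_2 = +1.
v=13: a=13^1·(≡8), b=13^0·(≡6) mod 13; (8|13)=-1, (6|13)=-1; (−1)^{1·0·6}·(-1)^0·(-1)^1 = -1.
v=5: a=5^0·(≡2), b=5^-2·(≡4) mod 5; (2|5)=-1, (4|5)=+1; (−1)^{0·-2·2}·(-1)^-2·(+1)^0 = +1.
v=47: a=47^-2·(≡46), b=47^0·(≡25) mod 47; (46|47)=-1, (25|47)=+1; (−1)^{-2·0·23}·(-1)^0·(+1)^-2 = +1.
|Ram(1547, -31)| = 2, even; anisotropic at {13, 17}.

[13, 17]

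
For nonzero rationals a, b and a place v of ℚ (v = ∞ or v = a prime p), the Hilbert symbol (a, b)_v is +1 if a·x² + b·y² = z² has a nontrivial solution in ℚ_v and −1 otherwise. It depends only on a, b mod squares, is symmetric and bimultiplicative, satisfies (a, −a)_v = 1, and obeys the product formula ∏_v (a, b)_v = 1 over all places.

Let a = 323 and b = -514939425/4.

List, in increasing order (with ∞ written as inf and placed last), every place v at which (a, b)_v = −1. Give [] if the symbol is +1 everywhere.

[2, 3, 13, 17]

(a, b) ≡ (323, -57057) mod (ℚ^×)²; places V = {2, 3, 5, 7, 11, 13, 17, 19, ∞}.
(a,b)_3: α=0, u≡2; β=1, v≡1 (mod 3); (2|3)=-1, (1|3)=+1; sign (−1)^0·-1^1·+1^0 = -1.
(a,b)_17: α=1, u≡2; β=0, v≡11 (mod 17); (2|17)=+1, (11|17)=-1; sign (−1)^0·+1^0·-1^1 = -1.
(a,b)_11: α=0, u≡4; β=1, v≡9 (mod 11); (4|11)=+1, (9|11)=+1; sign (−1)^0·+1^1·+1^0 = +1.
(a,b)_5: α=0, u≡3; β=2, v≡2 (mod 5); (3|5)=-1, (2|5)=-1; sign (−1)^0·-1^2·-1^0 = +1.
(a,b)_∞: sgn(323)=+, sgn(-57057)=−, so +1.
(a,b)_13: α=0, u≡11; β=1, v≡7 (mod 13); (11|13)=-1, (7|13)=-1; sign (−1)^0·-1^1·-1^0 = -1.
(a,b)_7: α=0, u≡1; β=1, v≡2 (mod 7); (1|7)=+1, (2|7)=+1; sign (−1)^0·+1^1·+1^0 = +1.
(a,b)_2: α=0, β=-2; u≡3, v≡7 (mod 8); ε(u)ε(v)=1·1, αω(v)=0·0, βω(u)=-2·1; sum ≡ 1  ⇒  -1.
(a,b)_19: α=1, u≡17; β=3, v≡8 (mod 19); (17|19)=+1, (8|19)=-1; sign (−1)^1·+1^3·-1^1 = +1.
|Ram(323, -57057)| = 4, even; anisotropic at {2, 3, 13, 17}.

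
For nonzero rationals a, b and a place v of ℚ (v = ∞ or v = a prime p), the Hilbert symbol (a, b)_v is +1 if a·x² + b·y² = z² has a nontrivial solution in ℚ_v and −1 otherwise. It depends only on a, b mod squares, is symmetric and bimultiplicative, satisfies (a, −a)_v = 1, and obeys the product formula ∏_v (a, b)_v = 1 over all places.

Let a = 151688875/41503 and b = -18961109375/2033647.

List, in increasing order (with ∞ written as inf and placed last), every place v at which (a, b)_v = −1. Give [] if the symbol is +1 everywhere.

Mod squares: a ≡ 146965, b ≡ -29393. Check v ∈ {∞, 2, 5, 7, 11, 13, 17, 19}.
v=7: a=7^-3·(≡1), b=7^-5·(≡1) mod 7; (1|7)=+1, (1|7)=+1; (−1)^{-3·-5·3}·(+1)^-5·(+1)^-3 = -1.
v=∞: 146965 > 0 and -29393 < 0  ⇒  (a,b)_∞ = +1.
v=13: a=13^1·(≡8), b=13^1·(≡4) mod 13; (8|13)=-1, (4|13)=+1; (−1)^{1·1·6}·(-1)^1·(+1)^1 = -1.
v=11: a=11^-2·(≡4), b=11^-2·(≡10) mod 11; (4|11)=+1, (10|11)=-1; (−1)^{-2·-2·5}·(+1)^-2·(-1)^-2 = +1.
v=2: v_2(a)=0, v_2(b)=0; units ≡ 5, 7 (mod 8); ε·ε+αω+βω = 0·1+0·0+0·1 ≡ 0  ⇒  (a,b)_2 = +1.
v=17: a=17^3·(≡9), b=17^3·(≡10) mod 17; (9|17)=+1, (10|17)=-1; (−1)^{3·3·8}·(+1)^3·(-1)^3 = -1.
v=19: a=19^1·(≡13), b=19^1·(≡6) mod 19; (13|19)=-1, (6|19)=+1; (−1)^{1·1·9}·(-1)^1·(+1)^1 = +1.
v=5: a=5^3·(≡2), b=5^6·(≡2) mod 5; (2|5)=-1, (2|5)=-1; (−1)^{3·6·2}·(-1)^6·(-1)^3 = -1.
Ram(146965, -29393) = {5, 7, 13, 17}; no ℚ_5-point on the conic.

[5, 7, 13, 17]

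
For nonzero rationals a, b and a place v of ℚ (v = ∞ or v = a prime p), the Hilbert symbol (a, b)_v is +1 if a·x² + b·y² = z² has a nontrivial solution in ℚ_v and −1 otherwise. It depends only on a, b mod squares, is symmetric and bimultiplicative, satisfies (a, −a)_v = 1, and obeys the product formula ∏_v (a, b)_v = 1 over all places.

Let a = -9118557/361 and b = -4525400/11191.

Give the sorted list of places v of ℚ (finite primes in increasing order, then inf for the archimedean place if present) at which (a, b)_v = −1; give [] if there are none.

[17, 23, 31, inf]

Mod squares: a ≡ -20677, b ≡ -11594. Check v ∈ {∞, 2, 3, 5, 7, 11, 17, 19, 23, 29, 31}.
v=11: a=11^0·(≡4), b=11^3·(≡8) mod 11; (4|11)=+1, (8|11)=-1; (−1)^{0·3·5}·(+1)^3·(-1)^0 = +1.
v=31: a=31^1·(≡13), b=31^-1·(≡30) mod 31; (13|31)=-1, (30|31)=-1; (−1)^{1·-1·15}·(-1)^-1·(-1)^1 = -1.
v=29: a=29^1·(≡10), b=29^0·(≡22) mod 29; (10|29)=-1, (22|29)=+1; (−1)^{1·0·14}·(-1)^0·(+1)^1 = +1.
v=5: a=5^0·(≡3), b=5^2·(≡4) mod 5; (3|5)=-1, (4|5)=+1; (−1)^{0·2·2}·(-1)^2·(+1)^0 = +1.
v=2: v_2(a)=0, v_2(b)=3; units ≡ 3, 3 (mod 8); ε·ε+αω+βω = 1·1+0·1+3·1 ≡ 0  ⇒  (a,b)_2 = +1.
v=19: a=19^-2·(≡18), b=19^-2·(≡8) mod 19; (18|19)=-1, (8|19)=-1; (−1)^{-2·-2·9}·(-1)^-2·(-1)^-2 = +1.
v=23: a=23^1·(≡11), b=23^0·(≡15) mod 23; (11|23)=-1, (15|23)=-1; (−1)^{1·0·11}·(-1)^0·(-1)^1 = -1.
v=3: a=3^2·(≡2), b=3^0·(≡1) mod 3; (2|3)=-1, (1|3)=+1; (−1)^{2·0·1}·(-1)^0·(+1)^2 = +1.
v=∞: -20677 < 0 and -11594 < 0  ⇒  (a,b)_∞ = -1.
v=7: a=7^2·(≡4), b=7^0·(≡6) mod 7; (4|7)=+1, (6|7)=-1; (−1)^{2·0·3}·(+1)^0·(-1)^2 = +1.
v=17: a=17^0·(≡14), b=17^1·(≡4) mod 17; (14|17)=-1, (4|17)=+1; (−1)^{0·1·8}·(-1)^1·(+1)^0 = -1.
Ram(-20677, -11594) = {17, 23, 31, ∞}; no ℚ_17-point on the conic.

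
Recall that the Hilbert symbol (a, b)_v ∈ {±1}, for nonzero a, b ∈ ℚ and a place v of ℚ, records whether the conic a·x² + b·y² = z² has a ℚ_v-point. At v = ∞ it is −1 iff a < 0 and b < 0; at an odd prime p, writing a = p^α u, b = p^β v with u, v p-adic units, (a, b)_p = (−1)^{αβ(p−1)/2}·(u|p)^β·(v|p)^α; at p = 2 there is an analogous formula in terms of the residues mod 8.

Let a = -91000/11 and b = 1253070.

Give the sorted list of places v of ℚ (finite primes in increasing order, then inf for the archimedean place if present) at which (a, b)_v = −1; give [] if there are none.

Mod squares: a ≡ -10010, b ≡ 15470. Check v ∈ {∞, 2, 3, 5, 7, 11, 13, 17}.
v=17: a=17^0·(≡14), b=17^1·(≡15) mod 17; (14|17)=-1, (15|17)=+1; (−1)^{0·1·8}·(-1)^1·(+1)^0 = -1.
v=∞: -10010 < 0 and 15470 > 0  ⇒  (a,b)_∞ = +1.
v=2: v_2(a)=3, v_2(b)=1; units ≡ 3, 7 (mod 8); ε·ε+αω+βω = 1·1+3·0+1·1 ≡ 0  ⇒  (a,b)_2 = +1.
v=13: a=13^1·(≡3), b=13^1·(≡8) mod 13; (3|13)=+1, (8|13)=-1; (−1)^{1·1·6}·(+1)^1·(-1)^1 = -1.
v=3: a=3^0·(≡1), b=3^4·(≡2) mod 3; (1|3)=+1, (2|3)=-1; (−1)^{0·4·1}·(+1)^4·(-1)^0 = +1.
v=5: a=5^3·(≡2), b=5^1·(≡4) mod 5; (2|5)=-1, (4|5)=+1; (−1)^{3·1·2}·(-1)^1·(+1)^3 = -1.
v=7: a=7^1·(≡5), b=7^1·(≡6) mod 7; (5|7)=-1, (6|7)=-1; (−1)^{1·1·3}·(-1)^1·(-1)^1 = -1.
v=11: a=11^-1·(≡3), b=11^0·(≡5) mod 11; (3|11)=+1, (5|11)=+1; (−1)^{-1·0·5}·(+1)^0·(+1)^-1 = +1.
(-10010, 15470 / ℚ) ramifies at {5, 7, 13, 17}: a division algebra.

[5, 7, 13, 17]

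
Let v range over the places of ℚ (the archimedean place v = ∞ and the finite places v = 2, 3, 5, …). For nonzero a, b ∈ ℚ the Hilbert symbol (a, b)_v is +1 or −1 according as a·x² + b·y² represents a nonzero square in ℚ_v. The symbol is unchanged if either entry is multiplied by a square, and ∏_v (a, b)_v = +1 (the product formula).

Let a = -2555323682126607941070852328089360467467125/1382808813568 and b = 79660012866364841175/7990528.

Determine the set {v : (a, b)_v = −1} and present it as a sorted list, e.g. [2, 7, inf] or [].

(a, b) ≡ (-2378545, 17524091) mod (ℚ^×)²; places V = {2, 3, 5, 7, 13, 19, 23, 29, 37, 43, 47, ∞}.
(a,b)_37: α=5, u≡3; β=2, v≡10 (mod 37); (3|37)=+1, (10|37)=+1; sign (−1)^0·+1^2·+1^5 = +1.
(a,b)_47: α=2, u≡30; β=1, v≡37 (mod 47); (30|47)=-1, (37|47)=+1; sign (−1)^0·-1^1·+1^2 = -1.
(a,b)_3: α=20, u≡2; β=14, v≡2 (mod 3); (2|3)=-1, (2|3)=-1; sign (−1)^0·-1^14·-1^20 = +1.
(a,b)_5: α=3, u≡1; β=2, v≡4 (mod 5); (1|5)=+1, (4|5)=+1; sign (−1)^0·+1^2·+1^3 = +1.
(a,b)_23: α=3, u≡16; β=1, v≡15 (mod 23); (16|23)=+1, (15|23)=-1; sign (−1)^1·+1^1·-1^3 = +1.
(a,b)_∞: sgn(-2378545)=−, sgn(17524091)=+, so +1.
(a,b)_2: α=-18, β=-8; u≡7, v≡3 (mod 8); ε(u)ε(v)=1·1, αω(v)=-18·1, βω(u)=-8·0; sum ≡ 1  ⇒  -1.
(a,b)_29: α=2, u≡22; β=1, v≡20 (mod 29); (22|29)=+1, (20|29)=+1; sign (−1)^0·+1^1·+1^2 = +1.
(a,b)_13: α=-3, u≡10; β=-1, v≡6 (mod 13); (10|13)=+1, (6|13)=-1; sign (−1)^0·+1^-1·-1^-3 = -1.
(a,b)_7: α=-4, u≡3; β=-4, v≡2 (mod 7); (3|7)=-1, (2|7)=+1; sign (−1)^0·-1^-4·+1^-4 = +1.
(a,b)_19: α=6, u≡3; β=2, v≡16 (mod 19); (3|19)=-1, (16|19)=+1; sign (−1)^0·-1^2·+1^6 = +1.
(a,b)_43: α=3, u≡39; β=1, v≡37 (mod 43); (39|43)=-1, (37|43)=-1; sign (−1)^1·-1^1·-1^3 = -1.
|Ram(-2378545, 17524091)| = 4, even; anisotropic at {2, 13, 43, 47}.

[2, 13, 43, 47]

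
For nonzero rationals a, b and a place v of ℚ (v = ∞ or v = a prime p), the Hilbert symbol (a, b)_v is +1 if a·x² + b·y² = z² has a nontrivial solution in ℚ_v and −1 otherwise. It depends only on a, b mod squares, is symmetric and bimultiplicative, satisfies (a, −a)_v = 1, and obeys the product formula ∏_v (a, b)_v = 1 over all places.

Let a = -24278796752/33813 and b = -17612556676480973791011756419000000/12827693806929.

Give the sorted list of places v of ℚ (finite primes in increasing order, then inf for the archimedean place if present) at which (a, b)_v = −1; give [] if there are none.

[13, 19, 29, 31, 37, inf]

(a, b) ≡ (-8215961, -432419) mod (ℚ^×)²; places V = {2, 3, 5, 7, 13, 17, 19, 29, 31, 37, ∞}.
(a,b)_37: α=1, u≡11; β=3, v≡31 (mod 37); (11|37)=+1, (31|37)=-1; sign (−1)^0·+1^3·-1^1 = -1.
(a,b)_13: α=-1, u≡11; β=1, v≡3 (mod 13); (11|13)=-1, (3|13)=+1; sign (−1)^0·-1^1·+1^-1 = -1.
(a,b)_2: α=4, β=6; u≡7, v≡5 (mod 8); ε(u)ε(v)=1·0, αω(v)=4·1, βω(u)=6·0; sum ≡ 0  ⇒  +1.
(a,b)_29: α=1, u≡19; β=3, v≡7 (mod 29); (19|29)=-1, (7|29)=+1; sign (−1)^0·-1^3·+1^1 = -1.
(a,b)_31: α=1, u≡2; β=3, v≡19 (mod 31); (2|31)=+1, (19|31)=+1; sign (−1)^1·+1^3·+1^1 = -1.
(a,b)_7: α=4, u≡1; β=10, v≡5 (mod 7); (1|7)=+1, (5|7)=-1; sign (−1)^0·+1^10·-1^4 = +1.
(a,b)_3: α=-2, u≡1; β=-12, v≡1 (mod 3); (1|3)=+1, (1|3)=+1; sign (−1)^0·+1^-12·+1^-2 = +1.
(a,b)_∞: sgn(-8215961)=−, sgn(-432419)=−, so -1.
(a,b)_19: α=1, u≡18; β=4, v≡15 (mod 19); (18|19)=-1, (15|19)=-1; sign (−1)^0·-1^4·-1^1 = -1.
(a,b)_5: α=0, u≡1; β=6, v≡1 (mod 5); (1|5)=+1, (1|5)=+1; sign (−1)^0·+1^6·+1^0 = +1.
(a,b)_17: α=-2, u≡7; β=-6, v≡12 (mod 17); (7|17)=-1, (12|17)=-1; sign (−1)^0·-1^-6·-1^-2 = +1.
Ram(-8215961, -432419) = {13, 19, 29, 31, 37, ∞}; no ℚ_13-point on the conic.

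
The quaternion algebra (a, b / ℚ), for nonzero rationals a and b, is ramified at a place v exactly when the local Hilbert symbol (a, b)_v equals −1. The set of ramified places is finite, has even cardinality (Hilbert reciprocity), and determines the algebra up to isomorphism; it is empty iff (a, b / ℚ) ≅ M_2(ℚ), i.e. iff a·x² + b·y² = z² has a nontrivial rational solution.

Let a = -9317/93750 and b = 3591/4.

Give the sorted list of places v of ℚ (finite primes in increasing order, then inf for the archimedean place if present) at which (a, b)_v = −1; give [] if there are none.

[7, 19]

Mod squares: a ≡ -462, b ≡ 399. Check v ∈ {∞, 2, 3, 5, 7, 11, 19}.
v=∞: -462 < 0 and 399 > 0  ⇒  (a,b)_∞ = +1.
v=7: a=7^1·(≡1), b=7^1·(≡4) mod 7; (1|7)=+1, (4|7)=+1; (−1)^{1·1·3}·(+1)^1·(+1)^1 = -1.
v=19: a=19^0·(≡3), b=19^1·(≡14) mod 19; (3|19)=-1, (14|19)=-1; (−1)^{0·1·9}·(-1)^1·(-1)^0 = -1.
v=5: a=5^-6·(≡3), b=5^0·(≡4) mod 5; (3|5)=-1, (4|5)=+1; (−1)^{-6·0·2}·(-1)^0·(+1)^-6 = +1.
v=2: v_2(a)=-1, v_2(b)=-2; units ≡ 1, 7 (mod 8); ε·ε+αω+βω = 0·1+-1·0+-2·0 ≡ 0  ⇒  (a,b)_2 = +1.
v=3: a=3^-1·(≡2), b=3^3·(≡1) mod 3; (2|3)=-1, (1|3)=+1; (−1)^{-1·3·1}·(-1)^3·(+1)^-1 = +1.
v=11: a=11^3·(≡6), b=11^0·(≡4) mod 11; (6|11)=-1, (4|11)=+1; (−1)^{3·0·5}·(-1)^0·(+1)^3 = +1.
|Ram(-462, 399)| = 2, even; anisotropic at {7, 19}.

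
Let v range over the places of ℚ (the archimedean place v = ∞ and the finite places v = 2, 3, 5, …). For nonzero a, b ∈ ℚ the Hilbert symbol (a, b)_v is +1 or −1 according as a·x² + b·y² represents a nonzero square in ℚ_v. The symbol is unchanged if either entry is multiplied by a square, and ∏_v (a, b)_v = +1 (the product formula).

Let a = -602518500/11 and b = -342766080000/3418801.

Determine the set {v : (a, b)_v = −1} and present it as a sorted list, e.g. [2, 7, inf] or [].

[3, 5, 11, 19, 29, inf]

Mod squares: a ≡ -90915, b ≡ -1653. Check v ∈ {∞, 2, 3, 5, 11, 19, 29, 43}.
v=43: a=43^0·(≡19), b=43^-4·(≡41) mod 43; (19|43)=-1, (41|43)=+1; (−1)^{0·-4·21}·(-1)^-4·(+1)^0 = +1.
v=5: a=5^3·(≡2), b=5^4·(≡2) mod 5; (2|5)=-1, (2|5)=-1; (−1)^{3·4·2}·(-1)^4·(-1)^3 = -1.
v=2: v_2(a)=2, v_2(b)=12; units ≡ 5, 3 (mod 8); ε·ε+αω+βω = 0·1+2·1+12·1 ≡ 0  ⇒  (a,b)_2 = +1.
v=19: a=19^1·(≡15), b=19^1·(≡3) mod 19; (15|19)=-1, (3|19)=-1; (−1)^{1·1·9}·(-1)^1·(-1)^1 = -1.
v=29: a=29^1·(≡21), b=29^1·(≡7) mod 29; (21|29)=-1, (7|29)=+1; (−1)^{1·1·14}·(-1)^1·(+1)^1 = -1.
v=11: a=11^-1·(≡10), b=11^0·(≡8) mod 11; (10|11)=-1, (8|11)=-1; (−1)^{-1·0·5}·(-1)^0·(-1)^-1 = -1.
v=∞: -90915 < 0 and -1653 < 0  ⇒  (a,b)_∞ = -1.
v=3: a=3^7·(≡1), b=3^5·(≡1) mod 3; (1|3)=+1, (1|3)=+1; (−1)^{7·5·1}·(+1)^5·(+1)^7 = -1.
Ram(-90915, -1653) = {3, 5, 11, 19, 29, ∞}; no ℚ_3-point on the conic.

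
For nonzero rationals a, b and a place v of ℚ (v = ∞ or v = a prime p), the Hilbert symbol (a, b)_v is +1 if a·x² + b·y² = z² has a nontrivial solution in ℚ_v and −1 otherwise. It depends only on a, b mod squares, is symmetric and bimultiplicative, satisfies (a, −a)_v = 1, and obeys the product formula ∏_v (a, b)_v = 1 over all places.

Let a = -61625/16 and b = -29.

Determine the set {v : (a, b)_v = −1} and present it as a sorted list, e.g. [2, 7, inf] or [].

(a, b) ≡ (-2465, -29) mod (ℚ^×)²; places V = {2, 5, 17, 29, ∞}.
(a,b)_5: α=3, u≡2; β=0, v≡1 (mod 5); (2|5)=-1, (1|5)=+1; sign (−1)^0·-1^0·+1^3 = +1.
(a,b)_29: α=1, u≡14; β=1, v≡28 (mod 29); (14|29)=-1, (28|29)=+1; sign (−1)^0·-1^1·+1^1 = -1.
(a,b)_2: α=-4, β=0; u≡7, v≡3 (mod 8); ε(u)ε(v)=1·1, αω(v)=-4·1, βω(u)=0·0; sum ≡ 1  ⇒  -1.
(a,b)_∞: sgn(-2465)=−, sgn(-29)=−, so -1.
(a,b)_17: α=1, u≡4; β=0, v≡5 (mod 17); (4|17)=+1, (5|17)=-1; sign (−1)^0·+1^0·-1^1 = -1.
|Ram(-2465, -29)| = 4, even; anisotropic at {2, 17, 29, ∞}.

[2, 17, 29, inf]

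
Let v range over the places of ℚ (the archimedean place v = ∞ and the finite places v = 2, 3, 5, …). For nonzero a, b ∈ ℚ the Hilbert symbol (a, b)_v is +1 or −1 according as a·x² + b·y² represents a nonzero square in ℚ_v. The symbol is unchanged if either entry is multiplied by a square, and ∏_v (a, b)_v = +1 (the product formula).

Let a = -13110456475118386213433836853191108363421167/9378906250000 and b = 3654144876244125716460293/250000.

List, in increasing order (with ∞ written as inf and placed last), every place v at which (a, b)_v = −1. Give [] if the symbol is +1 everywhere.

Mod squares: a ≡ -926887, b ≡ 576173. Check v ∈ {∞, 2, 5, 7, 11, 13, 19, 23, 37, 41, 47}.
v=∞: -926887 < 0 and 576173 > 0  ⇒  (a,b)_∞ = +1.
v=7: a=7^-4·(≡1), b=7^0·(≡3) mod 7; (1|7)=+1, (3|7)=-1; (−1)^{-4·0·3}·(+1)^0·(-1)^-4 = +1.
v=19: a=19^0·(≡4), b=19^2·(≡6) mod 19; (4|19)=+1, (6|19)=+1; (−1)^{0·2·9}·(+1)^2·(+1)^0 = +1.
v=5: a=5^-12·(≡3), b=5^-6·(≡3) mod 5; (3|5)=-1, (3|5)=-1; (−1)^{-12·-6·2}·(-1)^-6·(-1)^-12 = +1.
v=11: a=11^8·(≡7), b=11^2·(≡1) mod 11; (7|11)=-1, (1|11)=+1; (−1)^{8·2·5}·(-1)^2·(+1)^8 = +1.
v=37: a=37^5·(≡23), b=37^2·(≡12) mod 37; (23|37)=-1, (12|37)=+1; (−1)^{5·2·18}·(-1)^2·(+1)^5 = +1.
v=23: a=23^2·(≡16), b=23^1·(≡8) mod 23; (16|23)=+1, (8|23)=+1; (−1)^{2·1·11}·(+1)^1·(+1)^2 = +1.
v=2: v_2(a)=-4, v_2(b)=-4; units ≡ 1, 5 (mod 8); ε·ε+αω+βω = 0·0+-4·1+-4·0 ≡ 0  ⇒  (a,b)_2 = +1.
v=41: a=41^5·(≡21), b=41^3·(≡39) mod 41; (21|41)=+1, (39|41)=+1; (−1)^{5·3·20}·(+1)^3·(+1)^5 = +1.
v=47: a=47^5·(≡40), b=47^3·(≡39) mod 47; (40|47)=-1, (39|47)=-1; (−1)^{5·3·23}·(-1)^3·(-1)^5 = -1.
v=13: a=13^7·(≡6), b=13^5·(≡4) mod 13; (6|13)=-1, (4|13)=+1; (−1)^{7·5·6}·(-1)^5·(+1)^7 = -1.
(-926887, 576173 / ℚ) ramifies at {13, 47}: a division algebra.

[13, 47]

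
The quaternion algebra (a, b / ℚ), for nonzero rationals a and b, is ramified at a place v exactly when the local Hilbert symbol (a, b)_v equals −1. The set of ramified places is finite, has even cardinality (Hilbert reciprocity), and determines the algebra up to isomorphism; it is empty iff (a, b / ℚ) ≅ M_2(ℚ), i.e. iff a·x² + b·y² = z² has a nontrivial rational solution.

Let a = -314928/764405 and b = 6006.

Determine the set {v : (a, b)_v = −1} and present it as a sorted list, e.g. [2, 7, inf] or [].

(a, b) ≡ (-15, 6006) mod (ℚ^×)²; places V = {2, 3, 5, 7, 11, 13, 17, 23, ∞}.
(a,b)_∞: sgn(-15)=−, sgn(6006)=+, so +1.
(a,b)_23: α=-2, u≡3; β=0, v≡3 (mod 23); (3|23)=+1, (3|23)=+1; sign (−1)^0·+1^0·+1^-2 = +1.
(a,b)_3: α=9, u≡1; β=1, v≡1 (mod 3); (1|3)=+1, (1|3)=+1; sign (−1)^1·+1^1·+1^9 = -1.
(a,b)_5: α=-1, u≡2; β=0, v≡1 (mod 5); (2|5)=-1, (1|5)=+1; sign (−1)^0·-1^0·+1^-1 = +1.
(a,b)_2: α=4, β=1; u≡1, v≡3 (mod 8); ε(u)ε(v)=0·1, αω(v)=4·1, βω(u)=1·0; sum ≡ 0  ⇒  +1.
(a,b)_13: α=0, u≡2; β=1, v≡7 (mod 13); (2|13)=-1, (7|13)=-1; sign (−1)^0·-1^1·-1^0 = -1.
(a,b)_7: α=0, u≡6; β=1, v≡4 (mod 7); (6|7)=-1, (4|7)=+1; sign (−1)^0·-1^1·+1^0 = -1.
(a,b)_11: α=0, u≡6; β=1, v≡7 (mod 11); (6|11)=-1, (7|11)=-1; sign (−1)^0·-1^1·-1^0 = -1.
(a,b)_17: α=-2, u≡15; β=0, v≡5 (mod 17); (15|17)=+1, (5|17)=-1; sign (−1)^0·+1^0·-1^-2 = +1.
Ram(-15, 6006) = {3, 7, 11, 13}; no ℚ_3-point on the conic.

[3, 7, 11, 13]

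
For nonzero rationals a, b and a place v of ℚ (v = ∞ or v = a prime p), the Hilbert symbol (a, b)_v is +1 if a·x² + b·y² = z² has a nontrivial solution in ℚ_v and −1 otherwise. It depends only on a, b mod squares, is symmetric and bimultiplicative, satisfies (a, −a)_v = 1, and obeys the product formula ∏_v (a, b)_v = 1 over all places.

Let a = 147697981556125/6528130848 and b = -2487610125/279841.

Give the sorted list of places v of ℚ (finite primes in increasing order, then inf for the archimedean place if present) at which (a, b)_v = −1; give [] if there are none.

Mod squares: a ≡ 10010, b ≡ -5005. Check v ∈ {∞, 2, 3, 5, 7, 11, 13, 17, 23, 43, 47}.
v=47: a=47^2·(≡10), b=47^2·(≡14) mod 47; (10|47)=-1, (14|47)=+1; (−1)^{2·2·23}·(-1)^2·(+1)^2 = +1.
v=∞: 10010 > 0 and -5005 < 0  ⇒  (a,b)_∞ = +1.
v=23: a=23^-4·(≡17), b=23^-4·(≡1) mod 23; (17|23)=-1, (1|23)=+1; (−1)^{-4·-4·11}·(-1)^-4·(+1)^-4 = +1.
v=5: a=5^3·(≡3), b=5^3·(≡4) mod 5; (3|5)=-1, (4|5)=+1; (−1)^{3·3·2}·(-1)^3·(+1)^3 = -1.
v=3: a=3^-6·(≡2), b=3^2·(≡2) mod 3; (2|3)=-1, (2|3)=-1; (−1)^{-6·2·1}·(-1)^2·(-1)^-6 = +1.
v=7: a=7^1·(≡4), b=7^1·(≡5) mod 7; (4|7)=+1, (5|7)=-1; (−1)^{1·1·3}·(+1)^1·(-1)^1 = +1.
v=11: a=11^1·(≡2), b=11^1·(≡7) mod 11; (2|11)=-1, (7|11)=-1; (−1)^{1·1·5}·(-1)^1·(-1)^1 = -1.
v=17: a=17^2·(≡14), b=17^0·(≡7) mod 17; (14|17)=-1, (7|17)=-1; (−1)^{2·0·8}·(-1)^0·(-1)^2 = +1.
v=2: v_2(a)=-5, v_2(b)=0; units ≡ 5, 3 (mod 8); ε·ε+αω+βω = 0·1+-5·1+0·1 ≡ 1  ⇒  (a,b)_2 = -1.
v=13: a=13^1·(≡4), b=13^1·(≡2) mod 13; (4|13)=+1, (2|13)=-1; (−1)^{1·1·6}·(+1)^1·(-1)^1 = -1.
v=43: a=43^2·(≡5), b=43^0·(≡18) mod 43; (5|43)=-1, (18|43)=-1; (−1)^{2·0·21}·(-1)^0·(-1)^2 = +1.
|Ram(10010, -5005)| = 4, even; anisotropic at {2, 5, 11, 13}.

[2, 5, 11, 13]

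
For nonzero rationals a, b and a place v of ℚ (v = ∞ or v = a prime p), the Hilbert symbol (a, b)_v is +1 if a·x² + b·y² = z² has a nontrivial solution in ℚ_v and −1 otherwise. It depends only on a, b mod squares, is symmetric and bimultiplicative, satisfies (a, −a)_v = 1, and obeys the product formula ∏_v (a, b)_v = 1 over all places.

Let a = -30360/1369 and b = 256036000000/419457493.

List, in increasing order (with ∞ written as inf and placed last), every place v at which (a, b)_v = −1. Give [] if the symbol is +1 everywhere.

Mod squares: a ≡ -7590, b ≡ 37. Check v ∈ {∞, 2, 3, 5, 7, 11, 13, 23, 37}.
v=2: v_2(a)=3, v_2(b)=8; units ≡ 5, 5 (mod 8); ε·ε+αω+βω = 0·0+3·1+8·1 ≡ 1  ⇒  (a,b)_2 = -1.
v=7: a=7^0·(≡5), b=7^-2·(≡4) mod 7; (5|7)=-1, (4|7)=+1; (−1)^{0·-2·3}·(-1)^-2·(+1)^0 = +1.
v=∞: -7590 < 0 and 37 > 0  ⇒  (a,b)_∞ = +1.
v=11: a=11^1·(≡9), b=11^2·(≡1) mod 11; (9|11)=+1, (1|11)=+1; (−1)^{1·2·5}·(+1)^2·(+1)^1 = +1.
v=3: a=3^1·(≡2), b=3^0·(≡1) mod 3; (2|3)=-1, (1|3)=+1; (−1)^{1·0·1}·(-1)^0·(+1)^1 = +1.
v=13: a=13^0·(≡2), b=13^-2·(≡6) mod 13; (2|13)=-1, (6|13)=-1; (−1)^{0·-2·6}·(-1)^-2·(-1)^0 = +1.
v=23: a=23^1·(≡5), b=23^2·(≡14) mod 23; (5|23)=-1, (14|23)=-1; (−1)^{1·2·11}·(-1)^2·(-1)^1 = -1.
v=5: a=5^1·(≡2), b=5^6·(≡3) mod 5; (2|5)=-1, (3|5)=-1; (−1)^{1·6·2}·(-1)^6·(-1)^1 = -1.
v=37: a=37^-2·(≡17), b=37^-3·(≡27) mod 37; (17|37)=-1, (27|37)=+1; (−1)^{-2·-3·18}·(-1)^-3·(+1)^-2 = -1.
(-7590, 37 / ℚ) ramifies at {2, 5, 23, 37}: a division algebra.

[2, 5, 23, 37]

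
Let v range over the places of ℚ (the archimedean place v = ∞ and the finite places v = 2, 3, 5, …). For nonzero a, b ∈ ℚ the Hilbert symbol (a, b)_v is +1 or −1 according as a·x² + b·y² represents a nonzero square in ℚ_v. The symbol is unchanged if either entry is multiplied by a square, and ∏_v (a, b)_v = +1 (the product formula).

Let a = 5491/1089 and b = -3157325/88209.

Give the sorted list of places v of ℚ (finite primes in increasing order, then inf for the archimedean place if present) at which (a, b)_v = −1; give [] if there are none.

[2, 23]

Mod squares: a ≡ 19, b ≡ -437. Check v ∈ {∞, 2, 3, 5, 11, 17, 19, 23}.
v=19: a=19^1·(≡7), b=19^1·(≡12) mod 19; (7|19)=+1, (12|19)=-1; (−1)^{1·1·9}·(+1)^1·(-1)^1 = +1.
v=11: a=11^-2·(≡10), b=11^-2·(≡9) mod 11; (10|11)=-1, (9|11)=+1; (−1)^{-2·-2·5}·(-1)^-2·(+1)^-2 = +1.
v=5: a=5^0·(≡4), b=5^2·(≡3) mod 5; (4|5)=+1, (3|5)=-1; (−1)^{0·2·2}·(+1)^2·(-1)^0 = +1.
v=2: v_2(a)=0, v_2(b)=0; units ≡ 3, 3 (mod 8); ε·ε+αω+βω = 1·1+0·1+0·1 ≡ 1  ⇒  (a,b)_2 = -1.
v=23: a=23^0·(≡5), b=23^1·(≡3) mod 23; (5|23)=-1, (3|23)=+1; (−1)^{0·1·11}·(-1)^1·(+1)^0 = -1.
v=17: a=17^2·(≡2), b=17^2·(≡7) mod 17; (2|17)=+1, (7|17)=-1; (−1)^{2·2·8}·(+1)^2·(-1)^2 = +1.
v=3: a=3^-2·(≡1), b=3^-6·(≡1) mod 3; (1|3)=+1, (1|3)=+1; (−1)^{-2·-6·1}·(+1)^-6·(+1)^-2 = +1.
v=∞: 19 > 0 and -437 < 0  ⇒  (a,b)_∞ = +1.
(19, -437 / ℚ) ramifies at {2, 23}: a division algebra.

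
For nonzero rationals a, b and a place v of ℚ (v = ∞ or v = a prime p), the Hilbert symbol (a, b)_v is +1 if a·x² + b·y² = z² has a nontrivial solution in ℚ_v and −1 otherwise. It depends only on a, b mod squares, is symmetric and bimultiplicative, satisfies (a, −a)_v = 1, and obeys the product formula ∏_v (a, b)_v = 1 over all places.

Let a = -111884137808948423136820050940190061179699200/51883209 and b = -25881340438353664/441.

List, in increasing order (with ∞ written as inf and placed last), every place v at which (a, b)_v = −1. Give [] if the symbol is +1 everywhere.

(a, b) ≡ (-6524617, -1719871) mod (ℚ^×)²; places V = {2, 3, 5, 7, 11, 17, 23, 37, 41, 43, 47, ∞}.
(a,b)_23: α=3, u≡8; β=1, v≡15 (mod 23); (8|23)=+1, (15|23)=-1; sign (−1)^1·+1^1·-1^3 = +1.
(a,b)_37: α=3, u≡9; β=1, v≡36 (mod 37); (9|37)=+1, (36|37)=+1; sign (−1)^0·+1^1·+1^3 = +1.
(a,b)_2: α=26, β=8; u≡7, v≡1 (mod 8); ε(u)ε(v)=1·0, αω(v)=26·0, βω(u)=8·0; sum ≡ 0  ⇒  +1.
(a,b)_47: α=2, u≡25; β=1, v≡41 (mod 47); (25|47)=+1, (41|47)=-1; sign (−1)^0·+1^1·-1^2 = +1.
(a,b)_41: α=5, u≡23; β=2, v≡29 (mod 41); (23|41)=+1, (29|41)=-1; sign (−1)^0·+1^2·-1^5 = -1.
(a,b)_∞: sgn(-6524617)=−, sgn(-1719871)=−, so -1.
(a,b)_5: α=2, u≡3; β=0, v≡1 (mod 5); (3|5)=-1, (1|5)=+1; sign (−1)^0·-1^0·+1^2 = +1.
(a,b)_17: α=5, u≡8; β=2, v≡8 (mod 17); (8|17)=+1, (8|17)=+1; sign (−1)^0·+1^2·+1^5 = +1.
(a,b)_43: α=2, u≡11; β=1, v≡4 (mod 43); (11|43)=+1, (4|43)=+1; sign (−1)^0·+1^1·+1^2 = +1.
(a,b)_11: α=5, u≡6; β=2, v≡4 (mod 11); (6|11)=-1, (4|11)=+1; sign (−1)^0·-1^2·+1^5 = +1.
(a,b)_7: α=-8, u≡5; β=-2, v≡1 (mod 7); (5|7)=-1, (1|7)=+1; sign (−1)^0·-1^-2·+1^-8 = +1.
(a,b)_3: α=-2, u≡2; β=-2, v≡2 (mod 3); (2|3)=-1, (2|3)=-1; sign (−1)^0·-1^-2·-1^-2 = +1.
(-6524617, -1719871 / ℚ) ramifies at {41, ∞}: a division algebra.

[41, inf]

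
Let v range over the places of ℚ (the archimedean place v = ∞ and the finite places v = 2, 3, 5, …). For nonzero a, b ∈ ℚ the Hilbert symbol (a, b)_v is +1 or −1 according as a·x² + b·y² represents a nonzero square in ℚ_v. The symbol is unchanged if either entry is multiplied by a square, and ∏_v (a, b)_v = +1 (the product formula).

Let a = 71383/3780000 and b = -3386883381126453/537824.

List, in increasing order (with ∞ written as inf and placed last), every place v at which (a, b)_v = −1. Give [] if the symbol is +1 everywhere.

(a, b) ≡ (10374, -6118) mod (ℚ^×)²; places V = {2, 3, 5, 7, 13, 17, 19, 23, ∞}.
(a,b)_5: α=-4, u≡1; β=0, v≡3 (mod 5); (1|5)=+1, (3|5)=-1; sign (−1)^0·+1^0·-1^-4 = +1.
(a,b)_23: α=0, u≡8; β=1, v≡5 (mod 23); (8|23)=+1, (5|23)=-1; sign (−1)^0·+1^1·-1^0 = +1.
(a,b)_7: α=-1, u≡3; β=-5, v≡4 (mod 7); (3|7)=-1, (4|7)=+1; sign (−1)^1·-1^-5·+1^-1 = +1.
(a,b)_∞: sgn(10374)=+, sgn(-6118)=−, so +1.
(a,b)_13: α=1, u≡6; β=4, v≡7 (mod 13); (6|13)=-1, (7|13)=-1; sign (−1)^0·-1^4·-1^1 = -1.
(a,b)_17: α=2, u≡8; β=4, v≡15 (mod 17); (8|17)=+1, (15|17)=+1; sign (−1)^0·+1^4·+1^2 = +1.
(a,b)_3: α=-3, u≡2; β=2, v≡2 (mod 3); (2|3)=-1, (2|3)=-1; sign (−1)^0·-1^2·-1^-3 = -1.
(a,b)_19: α=1, u≡2; β=3, v≡9 (mod 19); (2|19)=-1, (9|19)=+1; sign (−1)^1·-1^3·+1^1 = +1.
(a,b)_2: α=-5, β=-5; u≡3, v≡5 (mod 8); ε(u)ε(v)=1·0, αω(v)=-5·1, βω(u)=-5·1; sum ≡ 0  ⇒  +1.
(10374, -6118 / ℚ) ramifies at {3, 13}: a division algebra.

[3, 13]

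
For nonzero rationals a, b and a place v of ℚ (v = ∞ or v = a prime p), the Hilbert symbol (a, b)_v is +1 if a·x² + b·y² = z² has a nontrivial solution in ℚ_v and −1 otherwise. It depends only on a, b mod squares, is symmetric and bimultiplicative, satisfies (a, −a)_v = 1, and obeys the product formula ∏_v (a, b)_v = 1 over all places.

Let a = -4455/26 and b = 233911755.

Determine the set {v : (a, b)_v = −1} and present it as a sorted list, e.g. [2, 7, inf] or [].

(a, b) ≡ (-1430, 595) mod (ℚ^×)²; places V = {2, 3, 5, 7, 11, 13, 17, 19, ∞}.
(a,b)_17: α=0, u≡15; β=1, v≡4 (mod 17); (15|17)=+1, (4|17)=+1; sign (−1)^0·+1^1·+1^0 = +1.
(a,b)_19: α=0, u≡15; β=2, v≡17 (mod 19); (15|19)=-1, (17|19)=+1; sign (−1)^0·-1^2·+1^0 = +1.
(a,b)_2: α=-1, β=0; u≡5, v≡3 (mod 8); ε(u)ε(v)=0·1, αω(v)=-1·1, βω(u)=0·1; sum ≡ 1  ⇒  -1.
(a,b)_3: α=4, u≡1; β=2, v≡1 (mod 3); (1|3)=+1, (1|3)=+1; sign (−1)^0·+1^2·+1^4 = +1.
(a,b)_∞: sgn(-1430)=−, sgn(595)=+, so +1.
(a,b)_5: α=1, u≡4; β=1, v≡1 (mod 5); (4|5)=+1, (1|5)=+1; sign (−1)^0·+1^1·+1^1 = +1.
(a,b)_11: α=1, u≡6; β=2, v≡4 (mod 11); (6|11)=-1, (4|11)=+1; sign (−1)^0·-1^2·+1^1 = +1.
(a,b)_13: α=-1, u≡2; β=0, v≡12 (mod 13); (2|13)=-1, (12|13)=+1; sign (−1)^0·-1^0·+1^-1 = +1.
(a,b)_7: α=0, u≡5; β=1, v≡2 (mod 7); (5|7)=-1, (2|7)=+1; sign (−1)^0·-1^1·+1^0 = -1.
Ram(-1430, 595) = {2, 7}; no ℚ_2-point on the conic.

[2, 7]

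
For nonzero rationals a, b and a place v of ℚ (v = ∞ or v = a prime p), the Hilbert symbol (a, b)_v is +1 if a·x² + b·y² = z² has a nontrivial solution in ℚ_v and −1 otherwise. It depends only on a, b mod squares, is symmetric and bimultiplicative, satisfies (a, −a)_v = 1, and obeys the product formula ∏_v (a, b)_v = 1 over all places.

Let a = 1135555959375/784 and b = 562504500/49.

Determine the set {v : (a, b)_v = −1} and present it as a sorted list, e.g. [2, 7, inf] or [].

Mod squares: a ≡ 215, b ≡ 69445. Check v ∈ {∞, 2, 3, 5, 7, 17, 19, 43}.
v=3: a=3^4·(≡2), b=3^4·(≡1) mod 3; (2|3)=-1, (1|3)=+1; (−1)^{4·4·1}·(-1)^4·(+1)^4 = +1.
v=∞: 215 > 0 and 69445 > 0  ⇒  (a,b)_∞ = +1.
v=43: a=43^1·(≡34), b=43^1·(≡21) mod 43; (34|43)=-1, (21|43)=+1; (−1)^{1·1·21}·(-1)^1·(+1)^1 = +1.
v=19: a=19^2·(≡9), b=19^1·(≡9) mod 19; (9|19)=+1, (9|19)=+1; (−1)^{2·1·9}·(+1)^1·(+1)^2 = +1.
v=7: a=7^-2·(≡6), b=7^-2·(≡5) mod 7; (6|7)=-1, (5|7)=-1; (−1)^{-2·-2·3}·(-1)^-2·(-1)^-2 = +1.
v=2: v_2(a)=-4, v_2(b)=2; units ≡ 7, 5 (mod 8); ε·ε+αω+βω = 1·0+-4·1+2·0 ≡ 0  ⇒  (a,b)_2 = +1.
v=17: a=17^2·(≡12), b=17^1·(≡14) mod 17; (12|17)=-1, (14|17)=-1; (−1)^{2·1·8}·(-1)^1·(-1)^2 = -1.
v=5: a=5^5·(≡3), b=5^3·(≡4) mod 5; (3|5)=-1, (4|5)=+1; (−1)^{5·3·2}·(-1)^3·(+1)^5 = -1.
|Ram(215, 69445)| = 2, even; anisotropic at {5, 17}.

[5, 17]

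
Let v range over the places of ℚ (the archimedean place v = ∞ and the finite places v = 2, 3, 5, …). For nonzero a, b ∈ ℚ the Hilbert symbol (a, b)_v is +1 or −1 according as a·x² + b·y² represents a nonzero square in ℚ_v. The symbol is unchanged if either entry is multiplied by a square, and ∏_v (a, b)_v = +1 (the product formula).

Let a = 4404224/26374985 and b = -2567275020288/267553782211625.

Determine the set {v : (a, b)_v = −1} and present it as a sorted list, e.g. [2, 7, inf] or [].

Mod squares: a ≡ 279565, b ≡ -1105. Check v ∈ {∞, 2, 3, 5, 7, 11, 13, 17, 23}.
v=13: a=13^-3·(≡1), b=13^-5·(≡2) mod 13; (1|13)=+1, (2|13)=-1; (−1)^{-3·-5·6}·(+1)^-5·(-1)^-3 = -1.
v=7: a=7^-4·(≡3), b=7^-8·(≡1) mod 7; (3|7)=-1, (1|7)=+1; (−1)^{-4·-8·3}·(-1)^-8·(+1)^-4 = +1.
v=23: a=23^1·(≡20), b=23^2·(≡22) mod 23; (20|23)=-1, (22|23)=-1; (−1)^{1·2·11}·(-1)^2·(-1)^1 = -1.
v=∞: 279565 > 0 and -1105 < 0  ⇒  (a,b)_∞ = +1.
v=3: a=3^0·(≡1), b=3^2·(≡2) mod 3; (1|3)=+1, (2|3)=-1; (−1)^{0·2·1}·(+1)^2·(-1)^0 = +1.
v=2: v_2(a)=10, v_2(b)=18; units ≡ 5, 7 (mod 8); ε·ε+αω+βω = 0·1+10·0+18·1 ≡ 0  ⇒  (a,b)_2 = +1.
v=17: a=17^1·(≡5), b=17^1·(≡11) mod 17; (5|17)=-1, (11|17)=-1; (−1)^{1·1·8}·(-1)^1·(-1)^1 = +1.
v=5: a=5^-1·(≡2), b=5^-3·(≡4) mod 5; (2|5)=-1, (4|5)=+1; (−1)^{-1·-3·2}·(-1)^-3·(+1)^-1 = -1.
v=11: a=11^1·(≡5), b=11^2·(≡10) mod 11; (5|11)=+1, (10|11)=-1; (−1)^{1·2·5}·(+1)^2·(-1)^1 = -1.
(279565, -1105 / ℚ) ramifies at {5, 11, 13, 23}: a division algebra.

[5, 11, 13, 23]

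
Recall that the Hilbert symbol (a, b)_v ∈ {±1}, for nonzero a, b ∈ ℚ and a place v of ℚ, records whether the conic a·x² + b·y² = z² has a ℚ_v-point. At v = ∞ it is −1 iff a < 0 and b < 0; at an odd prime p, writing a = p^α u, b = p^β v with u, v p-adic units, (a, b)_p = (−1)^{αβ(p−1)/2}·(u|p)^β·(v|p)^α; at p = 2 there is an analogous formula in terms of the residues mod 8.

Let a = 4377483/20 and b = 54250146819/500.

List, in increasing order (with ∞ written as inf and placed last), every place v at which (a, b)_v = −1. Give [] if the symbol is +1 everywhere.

(a, b) ≡ (935, 55) mod (ℚ^×)²; places V = {2, 3, 5, 11, 17, ∞}.
(a,b)_2: α=-2, β=-2; u≡7, v≡7 (mod 8); ε(u)ε(v)=1·1, αω(v)=-2·0, βω(u)=-2·0; sum ≡ 1  ⇒  -1.
(a,b)_11: α=1, u≡8; β=1, v≡4 (mod 11); (8|11)=-1, (4|11)=+1; sign (−1)^1·-1^1·+1^1 = +1.
(a,b)_17: α=3, u≡8; β=4, v≡15 (mod 17); (8|17)=+1, (15|17)=+1; sign (−1)^0·+1^4·+1^3 = +1.
(a,b)_5: α=-1, u≡2; β=-3, v≡1 (mod 5); (2|5)=-1, (1|5)=+1; sign (−1)^0·-1^-3·+1^-1 = -1.
(a,b)_∞: sgn(935)=+, sgn(55)=+, so +1.
(a,b)_3: α=4, u≡2; β=10, v≡1 (mod 3); (2|3)=-1, (1|3)=+1; sign (−1)^0·-1^10·+1^4 = +1.
(935, 55 / ℚ) ramifies at {2, 5}: a division algebra.

[2, 5]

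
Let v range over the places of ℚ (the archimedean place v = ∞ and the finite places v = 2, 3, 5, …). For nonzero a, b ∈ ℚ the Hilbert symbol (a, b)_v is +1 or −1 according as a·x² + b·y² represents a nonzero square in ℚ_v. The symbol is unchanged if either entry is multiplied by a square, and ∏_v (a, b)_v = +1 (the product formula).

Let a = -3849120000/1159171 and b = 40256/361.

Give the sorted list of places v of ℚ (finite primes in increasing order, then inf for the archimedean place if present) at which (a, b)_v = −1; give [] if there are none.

Mod squares: a ≡ -627, b ≡ 629. Check v ∈ {∞, 2, 3, 5, 11, 13, 17, 19, 37}.
v=17: a=17^0·(≡16), b=17^1·(≡14) mod 17; (16|17)=+1, (14|17)=-1; (−1)^{0·1·8}·(+1)^1·(-1)^0 = +1.
v=13: a=13^-2·(≡10), b=13^0·(≡6) mod 13; (10|13)=+1, (6|13)=-1; (−1)^{-2·0·6}·(+1)^0·(-1)^-2 = +1.
v=2: v_2(a)=8, v_2(b)=6; units ≡ 5, 5 (mod 8); ε·ε+αω+βω = 0·0+8·1+6·1 ≡ 0  ⇒  (a,b)_2 = +1.
v=3: a=3^7·(≡1), b=3^0·(≡2) mod 3; (1|3)=+1, (2|3)=-1; (−1)^{7·0·1}·(+1)^0·(-1)^7 = -1.
v=∞: -627 < 0 and 629 > 0  ⇒  (a,b)_∞ = +1.
v=19: a=19^-3·(≡11), b=19^-2·(≡14) mod 19; (11|19)=+1, (14|19)=-1; (−1)^{-3·-2·9}·(+1)^-2·(-1)^-3 = -1.
v=37: a=37^0·(≡5), b=37^1·(≡23) mod 37; (5|37)=-1, (23|37)=-1; (−1)^{0·1·18}·(-1)^1·(-1)^0 = -1.
v=11: a=11^1·(≡5), b=11^0·(≡2) mod 11; (5|11)=+1, (2|11)=-1; (−1)^{1·0·5}·(+1)^0·(-1)^1 = -1.
v=5: a=5^4·(≡3), b=5^0·(≡1) mod 5; (3|5)=-1, (1|5)=+1; (−1)^{4·0·2}·(-1)^0·(+1)^4 = +1.
|Ram(-627, 629)| = 4, even; anisotropic at {3, 11, 19, 37}.

[3, 11, 19, 37]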